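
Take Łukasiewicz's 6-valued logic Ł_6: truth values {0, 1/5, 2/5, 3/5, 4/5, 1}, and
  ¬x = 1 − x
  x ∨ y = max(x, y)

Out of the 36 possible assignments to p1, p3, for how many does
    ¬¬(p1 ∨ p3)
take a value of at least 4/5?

20

value 1: 11 assignments (counts)
value 4/5: 9 assignments (counts)
value 3/5: 7 assignments
value 2/5: 5 assignments
value 1/5: 3 assignments
value 0: 1 assignment
So 20 of the 36 assignments meet the threshold.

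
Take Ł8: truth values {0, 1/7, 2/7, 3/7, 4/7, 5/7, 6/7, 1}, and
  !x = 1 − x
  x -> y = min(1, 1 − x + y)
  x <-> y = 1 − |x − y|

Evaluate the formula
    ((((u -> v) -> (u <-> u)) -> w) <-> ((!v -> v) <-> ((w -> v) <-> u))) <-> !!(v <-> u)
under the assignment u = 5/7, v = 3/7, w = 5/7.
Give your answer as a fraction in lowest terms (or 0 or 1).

u -> v = 5/7 -> 3/7 = 5/7
u <-> u = 5/7 <-> 5/7 = 1
(u -> v) -> (u <-> u) = 5/7 -> 1 = 1
((u -> v) -> (u <-> u)) -> w = 1 -> 5/7 = 5/7
!v = !3/7 = 4/7
!v -> v = 4/7 -> 3/7 = 6/7
w -> v = 5/7 -> 3/7 = 5/7
(w -> v) <-> u = 5/7 <-> 5/7 = 1
(!v -> v) <-> ((w -> v) <-> u) = 6/7 <-> 1 = 6/7
(((u -> v) -> (u <-> u)) -> w) <-> ((!v -> v) <-> ((w -> v) <-> u)) = 5/7 <-> 6/7 = 6/7
v <-> u = 3/7 <-> 5/7 = 5/7
!(v <-> u) = !5/7 = 2/7
!!(v <-> u) = !2/7 = 5/7
((((u -> v) -> (u <-> u)) -> w) <-> ((!v -> v) <-> ((w -> v) <-> u))) <-> !!(v <-> u) = 6/7 <-> 5/7 = 6/7

6/7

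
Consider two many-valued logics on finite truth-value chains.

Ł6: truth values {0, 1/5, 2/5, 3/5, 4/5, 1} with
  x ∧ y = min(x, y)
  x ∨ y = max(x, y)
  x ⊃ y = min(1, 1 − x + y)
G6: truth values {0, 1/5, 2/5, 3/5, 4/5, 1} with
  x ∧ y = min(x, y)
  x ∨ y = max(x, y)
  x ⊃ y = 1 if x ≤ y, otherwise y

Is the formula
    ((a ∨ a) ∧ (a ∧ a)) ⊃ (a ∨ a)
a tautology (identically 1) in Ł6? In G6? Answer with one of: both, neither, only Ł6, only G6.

both

In Ł6: every assignment gives 1 — tautology.
In G6: every assignment gives 1 — tautology.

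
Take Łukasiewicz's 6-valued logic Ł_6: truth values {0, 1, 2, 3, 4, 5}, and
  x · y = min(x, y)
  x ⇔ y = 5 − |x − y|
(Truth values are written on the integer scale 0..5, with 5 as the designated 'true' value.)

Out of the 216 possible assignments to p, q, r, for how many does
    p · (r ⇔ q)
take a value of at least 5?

value 5: 6 assignments (counts)
value 4: 26 assignments
value 3: 40 assignments
value 2: 48 assignments
value 1: 50 assignments
value 0: 46 assignments
So 6 of the 216 assignments meet the threshold.

6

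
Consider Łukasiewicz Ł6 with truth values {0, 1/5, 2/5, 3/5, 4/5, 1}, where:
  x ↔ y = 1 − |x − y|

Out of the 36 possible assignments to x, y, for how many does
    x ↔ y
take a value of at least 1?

6

value 1: 6 assignments (counts)
value 4/5: 10 assignments
value 3/5: 8 assignments
value 2/5: 6 assignments
value 1/5: 4 assignments
value 0: 2 assignments
So 6 of the 36 assignments meet the threshold.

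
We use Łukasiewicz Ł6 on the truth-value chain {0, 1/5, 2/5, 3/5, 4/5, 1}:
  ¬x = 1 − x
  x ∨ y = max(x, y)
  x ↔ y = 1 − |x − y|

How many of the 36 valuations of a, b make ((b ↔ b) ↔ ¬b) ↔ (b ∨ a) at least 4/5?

value 1: 3 assignments (counts)
value 4/5: 11 assignments (counts)
value 3/5: 4 assignments
value 2/5: 9 assignments
value 1/5: 2 assignments
value 0: 7 assignments
So 14 of the 36 assignments meet the threshold.

14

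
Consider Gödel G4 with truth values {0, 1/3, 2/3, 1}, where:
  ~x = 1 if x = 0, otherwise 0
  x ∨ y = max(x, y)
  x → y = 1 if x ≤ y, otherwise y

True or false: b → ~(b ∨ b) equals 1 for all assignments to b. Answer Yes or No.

Counterexample: take b = 1/3.
b ∨ b = 1/3 ∨ 1/3 = 1/3
~(b ∨ b) = ~1/3 = 0
b → ~(b ∨ b) = 1/3 → 0 = 0
This gives 0 ≠ 1.

No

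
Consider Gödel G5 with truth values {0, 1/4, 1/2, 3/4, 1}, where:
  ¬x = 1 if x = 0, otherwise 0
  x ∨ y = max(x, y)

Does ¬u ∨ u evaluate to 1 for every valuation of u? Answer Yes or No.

No

Counterexample: take u = 1/4.
¬u = ¬1/4 = 0
¬u ∨ u = 0 ∨ 1/4 = 1/4
This gives 1/4 ≠ 1.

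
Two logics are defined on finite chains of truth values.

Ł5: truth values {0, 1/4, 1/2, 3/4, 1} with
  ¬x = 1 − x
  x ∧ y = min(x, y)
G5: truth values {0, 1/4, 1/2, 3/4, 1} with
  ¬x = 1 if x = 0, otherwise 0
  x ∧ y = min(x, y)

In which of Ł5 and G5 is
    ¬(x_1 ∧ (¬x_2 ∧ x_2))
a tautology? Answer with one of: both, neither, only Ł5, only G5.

only G5

In Ł5: at x_1 = 1/4, x_2 = 1/4 the value is 3/4 — not a tautology.
In G5: every assignment gives 1 — tautology.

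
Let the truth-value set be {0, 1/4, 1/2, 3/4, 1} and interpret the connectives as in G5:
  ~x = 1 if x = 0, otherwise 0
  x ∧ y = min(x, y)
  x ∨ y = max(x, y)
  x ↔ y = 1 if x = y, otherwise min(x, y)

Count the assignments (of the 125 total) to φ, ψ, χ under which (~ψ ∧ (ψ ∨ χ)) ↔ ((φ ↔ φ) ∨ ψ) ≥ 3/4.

10

value 1: 5 assignments (counts)
value 3/4: 5 assignments (counts)
value 1/2: 5 assignments
value 1/4: 5 assignments
value 0: 105 assignments
So 10 of the 125 assignments meet the threshold.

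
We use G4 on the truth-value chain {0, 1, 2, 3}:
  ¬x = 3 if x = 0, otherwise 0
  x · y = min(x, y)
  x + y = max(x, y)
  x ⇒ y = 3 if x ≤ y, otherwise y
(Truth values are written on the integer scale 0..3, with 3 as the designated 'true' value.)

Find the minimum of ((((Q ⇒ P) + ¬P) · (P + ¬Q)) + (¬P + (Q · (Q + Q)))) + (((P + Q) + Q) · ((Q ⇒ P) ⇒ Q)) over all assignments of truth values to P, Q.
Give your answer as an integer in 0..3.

Take P = 1, Q = 1:
Q ⇒ P = 1 ⇒ 1 = 3
¬P = ¬1 = 0
(Q ⇒ P) + ¬P = 3 + 0 = 3
¬Q = ¬1 = 0
P + ¬Q = 1 + 0 = 1
((Q ⇒ P) + ¬P) · (P + ¬Q) = 3 · 1 = 1
¬P = ¬1 = 0
Q + Q = 1 + 1 = 1
Q · (Q + Q) = 1 · 1 = 1
¬P + (Q · (Q + Q)) = 0 + 1 = 1
(((Q ⇒ P) + ¬P) · (P + ¬Q)) + (¬P + (Q · (Q + Q))) = 1 + 1 = 1
P + Q = 1 + 1 = 1
(P + Q) + Q = 1 + 1 = 1
Q ⇒ P = 1 ⇒ 1 = 3
(Q ⇒ P) ⇒ Q = 3 ⇒ 1 = 1
((P + Q) + Q) · ((Q ⇒ P) ⇒ Q) = 1 · 1 = 1
((((Q ⇒ P) + ¬P) · (P + ¬Q)) + (¬P + (Q · (Q + Q)))) + (((P + Q) + Q) · ((Q ⇒ P) ⇒ Q)) = 1 + 1 = 1
No assignment yields a value below 1, so this is the minimum.

1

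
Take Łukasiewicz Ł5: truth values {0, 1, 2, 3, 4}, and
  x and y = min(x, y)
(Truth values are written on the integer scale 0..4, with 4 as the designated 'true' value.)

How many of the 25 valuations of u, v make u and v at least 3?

4

value 4: 1 assignment (counts)
value 3: 3 assignments (counts)
value 2: 5 assignments
value 1: 7 assignments
value 0: 9 assignments
So 4 of the 25 assignments meet the threshold.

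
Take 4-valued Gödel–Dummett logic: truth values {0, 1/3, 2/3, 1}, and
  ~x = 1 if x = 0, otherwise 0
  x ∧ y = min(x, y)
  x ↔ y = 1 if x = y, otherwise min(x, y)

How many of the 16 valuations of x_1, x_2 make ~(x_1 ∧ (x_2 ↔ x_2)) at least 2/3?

x_1 = 0, x_2 = 0 ↦ 1  ≥
x_1 = 0, x_2 = 1/3 ↦ 1  ≥
x_1 = 0, x_2 = 2/3 ↦ 1  ≥
x_1 = 0, x_2 = 1 ↦ 1  ≥
x_1 = 1/3, x_2 = 0 ↦ 0  <
x_1 = 1/3, x_2 = 1/3 ↦ 0  <
x_1 = 1/3, x_2 = 2/3 ↦ 0  <
x_1 = 1/3, x_2 = 1 ↦ 0  <
x_1 = 2/3, x_2 = 0 ↦ 0  <
x_1 = 2/3, x_2 = 1/3 ↦ 0  <
x_1 = 2/3, x_2 = 2/3 ↦ 0  <
x_1 = 2/3, x_2 = 1 ↦ 0  <
x_1 = 1, x_2 = 0 ↦ 0  <
x_1 = 1, x_2 = 1/3 ↦ 0  <
x_1 = 1, x_2 = 2/3 ↦ 0  <
x_1 = 1, x_2 = 1 ↦ 0  <
So 4 of the 16 assignments meet the threshold.

4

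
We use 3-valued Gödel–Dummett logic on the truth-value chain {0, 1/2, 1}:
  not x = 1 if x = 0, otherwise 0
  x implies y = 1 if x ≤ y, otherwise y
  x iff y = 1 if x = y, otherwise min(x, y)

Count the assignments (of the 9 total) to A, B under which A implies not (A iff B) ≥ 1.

5

A = 0, B = 0 ↦ 1  ≥
A = 0, B = 1/2 ↦ 1  ≥
A = 0, B = 1 ↦ 1  ≥
A = 1/2, B = 0 ↦ 1  ≥
A = 1/2, B = 1/2 ↦ 0  <
A = 1/2, B = 1 ↦ 0  <
A = 1, B = 0 ↦ 1  ≥
A = 1, B = 1/2 ↦ 0  <
A = 1, B = 1 ↦ 0  <
So 5 of the 9 assignments meet the threshold.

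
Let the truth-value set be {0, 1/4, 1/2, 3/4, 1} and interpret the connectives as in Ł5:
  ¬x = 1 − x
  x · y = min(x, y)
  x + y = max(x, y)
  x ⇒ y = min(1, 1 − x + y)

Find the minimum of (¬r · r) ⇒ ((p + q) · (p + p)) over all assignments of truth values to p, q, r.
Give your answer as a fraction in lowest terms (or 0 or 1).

Take p = 0, q = 0, r = 1/2:
¬r = ¬1/2 = 1/2
¬r · r = 1/2 · 1/2 = 1/2
p + q = 0 + 0 = 0
p + p = 0 + 0 = 0
(p + q) · (p + p) = 0 · 0 = 0
(¬r · r) ⇒ ((p + q) · (p + p)) = 1/2 ⇒ 0 = 1/2
No assignment yields a value below 1/2, so this is the minimum.

1/2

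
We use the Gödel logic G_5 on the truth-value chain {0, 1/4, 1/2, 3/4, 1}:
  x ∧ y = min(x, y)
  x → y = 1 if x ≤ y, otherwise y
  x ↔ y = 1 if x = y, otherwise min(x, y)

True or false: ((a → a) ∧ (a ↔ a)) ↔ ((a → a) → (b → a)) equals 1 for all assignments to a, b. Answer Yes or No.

Counterexample: take a = 0, b = 1/4.
a → a = 0 → 0 = 1
a ↔ a = 0 ↔ 0 = 1
(a → a) ∧ (a ↔ a) = 1 ∧ 1 = 1
a → a = 0 → 0 = 1
b → a = 1/4 → 0 = 0
(a → a) → (b → a) = 1 → 0 = 0
((a → a) ∧ (a ↔ a)) ↔ ((a → a) → (b → a)) = 1 ↔ 0 = 0
This gives 0 ≠ 1.

No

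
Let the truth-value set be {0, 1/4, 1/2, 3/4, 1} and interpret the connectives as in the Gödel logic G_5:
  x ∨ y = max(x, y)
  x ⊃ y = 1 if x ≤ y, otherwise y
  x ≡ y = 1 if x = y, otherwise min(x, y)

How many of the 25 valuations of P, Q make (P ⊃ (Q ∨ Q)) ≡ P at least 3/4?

value 1: 1 assignment (counts)
value 3/4: 3 assignments (counts)
value 1/2: 5 assignments
value 1/4: 7 assignments
value 0: 9 assignments
So 4 of the 25 assignments meet the threshold.

4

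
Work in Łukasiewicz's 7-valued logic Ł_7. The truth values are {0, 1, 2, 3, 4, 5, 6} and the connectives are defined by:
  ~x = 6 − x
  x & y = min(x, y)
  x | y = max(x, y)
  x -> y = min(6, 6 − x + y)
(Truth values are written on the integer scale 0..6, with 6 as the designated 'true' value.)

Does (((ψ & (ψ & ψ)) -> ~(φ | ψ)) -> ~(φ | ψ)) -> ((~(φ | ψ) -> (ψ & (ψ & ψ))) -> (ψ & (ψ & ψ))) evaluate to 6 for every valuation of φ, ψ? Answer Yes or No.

Yes

At φ = 0, ψ = 4, for instance:
ψ & ψ = 4 & 4 = 4
ψ & (ψ & ψ) = 4 & 4 = 4
φ | ψ = 0 | 4 = 4
~(φ | ψ) = ~4 = 2
(ψ & (ψ & ψ)) -> ~(φ | ψ) = 4 -> 2 = 4
((ψ & (ψ & ψ)) -> ~(φ | ψ)) -> ~(φ | ψ) = 4 -> 2 = 4
~(φ | ψ) -> (ψ & (ψ & ψ)) = 2 -> 4 = 6
(~(φ | ψ) -> (ψ & (ψ & ψ))) -> (ψ & (ψ & ψ)) = 6 -> 4 = 4
(((ψ & (ψ & ψ)) -> ~(φ | ψ)) -> ~(φ | ψ)) -> ((~(φ | ψ) -> (ψ & (ψ & ψ))) -> (ψ & (ψ & ψ))) = 4 -> 4 = 6
and checking the remaining 48 assignments likewise gives ≥ 6 in every case.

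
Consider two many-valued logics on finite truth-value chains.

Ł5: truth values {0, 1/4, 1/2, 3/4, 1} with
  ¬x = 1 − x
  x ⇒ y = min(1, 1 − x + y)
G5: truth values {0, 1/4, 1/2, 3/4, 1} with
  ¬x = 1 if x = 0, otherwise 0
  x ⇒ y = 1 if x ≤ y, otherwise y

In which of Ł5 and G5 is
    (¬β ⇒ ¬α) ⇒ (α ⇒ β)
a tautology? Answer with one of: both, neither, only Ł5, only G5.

only Ł5

In Ł5: every assignment gives 1 — tautology.
In G5: at α = 1/2, β = 1/4 the value is 1/4 — not a tautology.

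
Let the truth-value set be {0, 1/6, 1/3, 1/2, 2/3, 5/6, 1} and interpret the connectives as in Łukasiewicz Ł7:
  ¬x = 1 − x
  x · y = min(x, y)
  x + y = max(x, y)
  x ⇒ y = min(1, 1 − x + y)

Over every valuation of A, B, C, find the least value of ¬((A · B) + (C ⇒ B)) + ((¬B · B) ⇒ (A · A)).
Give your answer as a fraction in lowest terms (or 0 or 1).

1/2

Take A = 0, B = 1/2, C = 0:
A · B = 0 · 1/2 = 0
C ⇒ B = 0 ⇒ 1/2 = 1
(A · B) + (C ⇒ B) = 0 + 1 = 1
¬((A · B) + (C ⇒ B)) = ¬1 = 0
¬B = ¬1/2 = 1/2
¬B · B = 1/2 · 1/2 = 1/2
A · A = 0 · 0 = 0
(¬B · B) ⇒ (A · A) = 1/2 ⇒ 0 = 1/2
¬((A · B) + (C ⇒ B)) + ((¬B · B) ⇒ (A · A)) = 0 + 1/2 = 1/2
No assignment yields a value below 1/2, so this is the minimum.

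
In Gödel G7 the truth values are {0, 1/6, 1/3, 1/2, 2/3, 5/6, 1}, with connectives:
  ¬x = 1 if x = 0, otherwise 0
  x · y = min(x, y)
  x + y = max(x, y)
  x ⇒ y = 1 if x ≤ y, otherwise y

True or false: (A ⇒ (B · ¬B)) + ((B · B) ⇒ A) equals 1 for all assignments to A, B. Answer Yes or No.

No

Counterexample: take A = 1/6, B = 1/3.
¬B = ¬1/3 = 0
B · ¬B = 1/3 · 0 = 0
A ⇒ (B · ¬B) = 1/6 ⇒ 0 = 0
B · B = 1/3 · 1/3 = 1/3
(B · B) ⇒ A = 1/3 ⇒ 1/6 = 1/6
(A ⇒ (B · ¬B)) + ((B · B) ⇒ A) = 0 + 1/6 = 1/6
This gives 1/6 ≠ 1.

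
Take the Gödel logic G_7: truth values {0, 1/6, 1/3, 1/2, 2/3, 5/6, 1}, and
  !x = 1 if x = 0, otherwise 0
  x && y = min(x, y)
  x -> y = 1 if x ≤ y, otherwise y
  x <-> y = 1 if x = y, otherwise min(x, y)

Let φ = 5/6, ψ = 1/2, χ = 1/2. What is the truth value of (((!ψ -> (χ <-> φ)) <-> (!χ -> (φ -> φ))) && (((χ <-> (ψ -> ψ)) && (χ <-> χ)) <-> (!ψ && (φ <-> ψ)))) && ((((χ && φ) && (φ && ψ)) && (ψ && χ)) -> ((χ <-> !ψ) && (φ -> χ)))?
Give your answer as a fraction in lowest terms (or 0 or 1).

!ψ = !1/2 = 0
χ <-> φ = 1/2 <-> 5/6 = 1/2
!ψ -> (χ <-> φ) = 0 -> 1/2 = 1
!χ = !1/2 = 0
φ -> φ = 5/6 -> 5/6 = 1
!χ -> (φ -> φ) = 0 -> 1 = 1
(!ψ -> (χ <-> φ)) <-> (!χ -> (φ -> φ)) = 1 <-> 1 = 1
ψ -> ψ = 1/2 -> 1/2 = 1
χ <-> (ψ -> ψ) = 1/2 <-> 1 = 1/2
χ <-> χ = 1/2 <-> 1/2 = 1
(χ <-> (ψ -> ψ)) && (χ <-> χ) = 1/2 && 1 = 1/2
!ψ = !1/2 = 0
φ <-> ψ = 5/6 <-> 1/2 = 1/2
!ψ && (φ <-> ψ) = 0 && 1/2 = 0
((χ <-> (ψ -> ψ)) && (χ <-> χ)) <-> (!ψ && (φ <-> ψ)) = 1/2 <-> 0 = 0
((!ψ -> (χ <-> φ)) <-> (!χ -> (φ -> φ))) && (((χ <-> (ψ -> ψ)) && (χ <-> χ)) <-> (!ψ && (φ <-> ψ))) = 1 && 0 = 0
χ && φ = 1/2 && 5/6 = 1/2
φ && ψ = 5/6 && 1/2 = 1/2
(χ && φ) && (φ && ψ) = 1/2 && 1/2 = 1/2
ψ && χ = 1/2 && 1/2 = 1/2
((χ && φ) && (φ && ψ)) && (ψ && χ) = 1/2 && 1/2 = 1/2
!ψ = !1/2 = 0
χ <-> !ψ = 1/2 <-> 0 = 0
φ -> χ = 5/6 -> 1/2 = 1/2
(χ <-> !ψ) && (φ -> χ) = 0 && 1/2 = 0
(((χ && φ) && (φ && ψ)) && (ψ && χ)) -> ((χ <-> !ψ) && (φ -> χ)) = 1/2 -> 0 = 0
(((!ψ -> (χ <-> φ)) <-> (!χ -> (φ -> φ))) && (((χ <-> (ψ -> ψ)) && (χ <-> χ)) <-> (!ψ && (φ <-> ψ)))) && ((((χ && φ) && (φ && ψ)) && (ψ && χ)) -> ((χ <-> !ψ) && (φ -> χ))) = 0 && 0 = 0

0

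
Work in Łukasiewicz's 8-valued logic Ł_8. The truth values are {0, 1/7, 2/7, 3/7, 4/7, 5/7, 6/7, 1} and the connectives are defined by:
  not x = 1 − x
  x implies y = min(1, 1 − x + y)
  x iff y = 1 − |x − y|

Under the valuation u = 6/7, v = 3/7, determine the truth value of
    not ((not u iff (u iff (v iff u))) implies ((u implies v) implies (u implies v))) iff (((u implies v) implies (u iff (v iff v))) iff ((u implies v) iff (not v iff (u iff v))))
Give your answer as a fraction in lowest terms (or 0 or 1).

not u = not 6/7 = 1/7
v iff u = 3/7 iff 6/7 = 4/7
u iff (v iff u) = 6/7 iff 4/7 = 5/7
not u iff (u iff (v iff u)) = 1/7 iff 5/7 = 3/7
u implies v = 6/7 implies 3/7 = 4/7
u implies v = 6/7 implies 3/7 = 4/7
(u implies v) implies (u implies v) = 4/7 implies 4/7 = 1
(not u iff (u iff (v iff u))) implies ((u implies v) implies (u implies v)) = 3/7 implies 1 = 1
not ((not u iff (u iff (v iff u))) implies ((u implies v) implies (u implies v))) = not 1 = 0
u implies v = 6/7 implies 3/7 = 4/7
v iff v = 3/7 iff 3/7 = 1
u iff (v iff v) = 6/7 iff 1 = 6/7
(u implies v) implies (u iff (v iff v)) = 4/7 implies 6/7 = 1
u implies v = 6/7 implies 3/7 = 4/7
not v = not 3/7 = 4/7
u iff v = 6/7 iff 3/7 = 4/7
not v iff (u iff v) = 4/7 iff 4/7 = 1
(u implies v) iff (not v iff (u iff v)) = 4/7 iff 1 = 4/7
((u implies v) implies (u iff (v iff v))) iff ((u implies v) iff (not v iff (u iff v))) = 1 iff 4/7 = 4/7
not ((not u iff (u iff (v iff u))) implies ((u implies v) implies (u implies v))) iff (((u implies v) implies (u iff (v iff v))) iff ((u implies v) iff (not v iff (u iff v)))) = 0 iff 4/7 = 3/7

3/7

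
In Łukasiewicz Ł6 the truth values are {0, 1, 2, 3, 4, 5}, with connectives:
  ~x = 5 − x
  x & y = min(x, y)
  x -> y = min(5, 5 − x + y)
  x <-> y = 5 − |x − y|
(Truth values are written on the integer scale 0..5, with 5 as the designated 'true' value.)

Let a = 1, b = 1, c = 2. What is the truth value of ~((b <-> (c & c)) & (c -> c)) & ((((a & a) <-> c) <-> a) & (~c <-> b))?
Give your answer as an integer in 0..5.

c & c = 2 & 2 = 2
b <-> (c & c) = 1 <-> 2 = 4
c -> c = 2 -> 2 = 5
(b <-> (c & c)) & (c -> c) = 4 & 5 = 4
~((b <-> (c & c)) & (c -> c)) = ~4 = 1
a & a = 1 & 1 = 1
(a & a) <-> c = 1 <-> 2 = 4
((a & a) <-> c) <-> a = 4 <-> 1 = 2
~c = ~2 = 3
~c <-> b = 3 <-> 1 = 3
(((a & a) <-> c) <-> a) & (~c <-> b) = 2 & 3 = 2
~((b <-> (c & c)) & (c -> c)) & ((((a & a) <-> c) <-> a) & (~c <-> b)) = 1 & 2 = 1

1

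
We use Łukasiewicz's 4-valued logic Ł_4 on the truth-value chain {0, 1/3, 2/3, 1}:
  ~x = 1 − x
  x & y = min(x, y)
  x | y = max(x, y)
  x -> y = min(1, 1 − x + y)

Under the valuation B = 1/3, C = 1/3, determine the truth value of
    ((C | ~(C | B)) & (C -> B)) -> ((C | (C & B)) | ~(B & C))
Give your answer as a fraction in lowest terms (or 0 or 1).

C | B = 1/3 | 1/3 = 1/3
~(C | B) = ~1/3 = 2/3
C | ~(C | B) = 1/3 | 2/3 = 2/3
C -> B = 1/3 -> 1/3 = 1
(C | ~(C | B)) & (C -> B) = 2/3 & 1 = 2/3
C & B = 1/3 & 1/3 = 1/3
C | (C & B) = 1/3 | 1/3 = 1/3
B & C = 1/3 & 1/3 = 1/3
~(B & C) = ~1/3 = 2/3
(C | (C & B)) | ~(B & C) = 1/3 | 2/3 = 2/3
((C | ~(C | B)) & (C -> B)) -> ((C | (C & B)) | ~(B & C)) = 2/3 -> 2/3 = 1

1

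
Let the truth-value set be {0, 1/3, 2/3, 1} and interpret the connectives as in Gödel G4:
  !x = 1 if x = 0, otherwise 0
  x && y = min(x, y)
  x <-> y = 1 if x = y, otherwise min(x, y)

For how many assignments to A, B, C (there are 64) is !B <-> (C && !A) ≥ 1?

40

value 1: 40 assignments (counts)
value 2/3: 1 assignment
value 1/3: 1 assignment
value 0: 22 assignments
So 40 of the 64 assignments meet the threshold.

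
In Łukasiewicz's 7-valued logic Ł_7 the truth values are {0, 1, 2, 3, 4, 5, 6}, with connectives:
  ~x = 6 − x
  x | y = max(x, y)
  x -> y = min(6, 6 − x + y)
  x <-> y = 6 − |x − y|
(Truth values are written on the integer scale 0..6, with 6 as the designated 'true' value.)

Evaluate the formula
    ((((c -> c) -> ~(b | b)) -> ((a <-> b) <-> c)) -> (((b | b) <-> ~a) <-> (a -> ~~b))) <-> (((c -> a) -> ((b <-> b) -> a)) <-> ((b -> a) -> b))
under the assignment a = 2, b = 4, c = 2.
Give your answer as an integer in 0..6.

2

c -> c = 2 -> 2 = 6
b | b = 4 | 4 = 4
~(b | b) = ~4 = 2
(c -> c) -> ~(b | b) = 6 -> 2 = 2
a <-> b = 2 <-> 4 = 4
(a <-> b) <-> c = 4 <-> 2 = 4
((c -> c) -> ~(b | b)) -> ((a <-> b) <-> c) = 2 -> 4 = 6
b | b = 4 | 4 = 4
~a = ~2 = 4
(b | b) <-> ~a = 4 <-> 4 = 6
~b = ~4 = 2
~~b = ~2 = 4
a -> ~~b = 2 -> 4 = 6
((b | b) <-> ~a) <-> (a -> ~~b) = 6 <-> 6 = 6
(((c -> c) -> ~(b | b)) -> ((a <-> b) <-> c)) -> (((b | b) <-> ~a) <-> (a -> ~~b)) = 6 -> 6 = 6
c -> a = 2 -> 2 = 6
b <-> b = 4 <-> 4 = 6
(b <-> b) -> a = 6 -> 2 = 2
(c -> a) -> ((b <-> b) -> a) = 6 -> 2 = 2
b -> a = 4 -> 2 = 4
(b -> a) -> b = 4 -> 4 = 6
((c -> a) -> ((b <-> b) -> a)) <-> ((b -> a) -> b) = 2 <-> 6 = 2
((((c -> c) -> ~(b | b)) -> ((a <-> b) <-> c)) -> (((b | b) <-> ~a) <-> (a -> ~~b))) <-> (((c -> a) -> ((b <-> b) -> a)) <-> ((b -> a) -> b)) = 6 <-> 2 = 2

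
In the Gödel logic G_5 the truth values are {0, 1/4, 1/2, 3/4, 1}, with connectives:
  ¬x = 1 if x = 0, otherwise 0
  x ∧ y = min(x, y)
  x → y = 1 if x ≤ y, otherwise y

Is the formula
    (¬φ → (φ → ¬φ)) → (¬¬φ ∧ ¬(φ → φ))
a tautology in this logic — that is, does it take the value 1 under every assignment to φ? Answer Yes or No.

Counterexample: take φ = 0.
¬φ = ¬0 = 1
¬φ = ¬0 = 1
φ → ¬φ = 0 → 1 = 1
¬φ → (φ → ¬φ) = 1 → 1 = 1
¬φ = ¬0 = 1
¬¬φ = ¬1 = 0
φ → φ = 0 → 0 = 1
¬(φ → φ) = ¬1 = 0
¬¬φ ∧ ¬(φ → φ) = 0 ∧ 0 = 0
(¬φ → (φ → ¬φ)) → (¬¬φ ∧ ¬(φ → φ)) = 1 → 0 = 0
This gives 0 ≠ 1.

No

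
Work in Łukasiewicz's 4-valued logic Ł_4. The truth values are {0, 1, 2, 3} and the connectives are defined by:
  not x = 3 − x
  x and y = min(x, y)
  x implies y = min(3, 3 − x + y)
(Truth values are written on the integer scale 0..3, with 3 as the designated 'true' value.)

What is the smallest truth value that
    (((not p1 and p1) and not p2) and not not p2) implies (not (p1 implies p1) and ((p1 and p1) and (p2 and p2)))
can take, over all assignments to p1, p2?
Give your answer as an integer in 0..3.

Take p1 = 1, p2 = 1:
not p1 = not 1 = 2
not p1 and p1 = 2 and 1 = 1
not p2 = not 1 = 2
(not p1 and p1) and not p2 = 1 and 2 = 1
not p2 = not 1 = 2
not not p2 = not 2 = 1
((not p1 and p1) and not p2) and not not p2 = 1 and 1 = 1
p1 implies p1 = 1 implies 1 = 3
not (p1 implies p1) = not 3 = 0
p1 and p1 = 1 and 1 = 1
p2 and p2 = 1 and 1 = 1
(p1 and p1) and (p2 and p2) = 1 and 1 = 1
not (p1 implies p1) and ((p1 and p1) and (p2 and p2)) = 0 and 1 = 0
(((not p1 and p1) and not p2) and not not p2) implies (not (p1 implies p1) and ((p1 and p1) and (p2 and p2))) = 1 implies 0 = 2
No assignment yields a value below 2, so this is the minimum.

2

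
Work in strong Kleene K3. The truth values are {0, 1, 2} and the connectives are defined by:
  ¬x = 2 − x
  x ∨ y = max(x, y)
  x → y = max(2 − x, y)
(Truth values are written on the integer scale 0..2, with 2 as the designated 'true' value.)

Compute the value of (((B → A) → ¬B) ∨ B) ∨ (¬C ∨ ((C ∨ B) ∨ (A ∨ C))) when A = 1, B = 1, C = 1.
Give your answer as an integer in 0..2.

1

B → A = 1 → 1 = 1
¬B = ¬1 = 1
(B → A) → ¬B = 1 → 1 = 1
((B → A) → ¬B) ∨ B = 1 ∨ 1 = 1
¬C = ¬1 = 1
C ∨ B = 1 ∨ 1 = 1
A ∨ C = 1 ∨ 1 = 1
(C ∨ B) ∨ (A ∨ C) = 1 ∨ 1 = 1
¬C ∨ ((C ∨ B) ∨ (A ∨ C)) = 1 ∨ 1 = 1
(((B → A) → ¬B) ∨ B) ∨ (¬C ∨ ((C ∨ B) ∨ (A ∨ C))) = 1 ∨ 1 = 1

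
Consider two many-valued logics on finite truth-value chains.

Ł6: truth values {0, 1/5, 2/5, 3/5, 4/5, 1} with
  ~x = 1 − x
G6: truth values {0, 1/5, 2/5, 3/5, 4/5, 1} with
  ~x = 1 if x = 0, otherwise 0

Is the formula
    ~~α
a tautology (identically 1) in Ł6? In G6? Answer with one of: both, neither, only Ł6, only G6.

In Ł6: at α = 0 the value is 0 — not a tautology.
In G6: at α = 0 the value is 0 — not a tautology.

neither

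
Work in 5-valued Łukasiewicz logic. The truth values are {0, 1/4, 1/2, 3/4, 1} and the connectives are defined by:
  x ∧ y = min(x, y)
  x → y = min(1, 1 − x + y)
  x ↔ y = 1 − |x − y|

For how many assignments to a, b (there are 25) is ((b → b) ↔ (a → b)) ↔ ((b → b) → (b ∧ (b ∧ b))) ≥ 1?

9

value 1: 9 assignments (counts)
value 3/4: 7 assignments
value 1/2: 5 assignments
value 1/4: 3 assignments
value 0: 1 assignment
So 9 of the 25 assignments meet the threshold.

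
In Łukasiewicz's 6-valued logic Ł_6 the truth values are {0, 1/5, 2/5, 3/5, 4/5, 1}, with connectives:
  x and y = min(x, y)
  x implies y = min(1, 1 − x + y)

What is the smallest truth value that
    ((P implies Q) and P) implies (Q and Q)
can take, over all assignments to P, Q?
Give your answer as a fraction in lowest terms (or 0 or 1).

Take P = 2/5, Q = 0:
P implies Q = 2/5 implies 0 = 3/5
(P implies Q) and P = 3/5 and 2/5 = 2/5
Q and Q = 0 and 0 = 0
((P implies Q) and P) implies (Q and Q) = 2/5 implies 0 = 3/5
No assignment yields a value below 3/5, so this is the minimum.

3/5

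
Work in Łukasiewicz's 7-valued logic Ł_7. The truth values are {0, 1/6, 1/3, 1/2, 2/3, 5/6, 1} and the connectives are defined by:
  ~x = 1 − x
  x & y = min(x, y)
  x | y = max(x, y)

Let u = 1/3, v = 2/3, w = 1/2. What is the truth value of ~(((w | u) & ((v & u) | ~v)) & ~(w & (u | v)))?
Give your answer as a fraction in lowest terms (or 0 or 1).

2/3

w | u = 1/2 | 1/3 = 1/2
v & u = 2/3 & 1/3 = 1/3
~v = ~2/3 = 1/3
(v & u) | ~v = 1/3 | 1/3 = 1/3
(w | u) & ((v & u) | ~v) = 1/2 & 1/3 = 1/3
u | v = 1/3 | 2/3 = 2/3
w & (u | v) = 1/2 & 2/3 = 1/2
~(w & (u | v)) = ~1/2 = 1/2
((w | u) & ((v & u) | ~v)) & ~(w & (u | v)) = 1/3 & 1/2 = 1/3
~(((w | u) & ((v & u) | ~v)) & ~(w & (u | v))) = ~1/3 = 2/3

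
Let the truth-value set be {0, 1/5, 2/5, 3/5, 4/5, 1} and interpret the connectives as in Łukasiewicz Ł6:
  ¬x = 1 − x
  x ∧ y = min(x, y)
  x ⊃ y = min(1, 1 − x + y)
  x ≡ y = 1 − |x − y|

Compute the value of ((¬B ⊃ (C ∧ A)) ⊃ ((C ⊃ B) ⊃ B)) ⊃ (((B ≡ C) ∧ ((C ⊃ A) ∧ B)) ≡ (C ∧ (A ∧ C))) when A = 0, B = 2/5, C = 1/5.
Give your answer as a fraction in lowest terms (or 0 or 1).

¬B = ¬2/5 = 3/5
C ∧ A = 1/5 ∧ 0 = 0
¬B ⊃ (C ∧ A) = 3/5 ⊃ 0 = 2/5
C ⊃ B = 1/5 ⊃ 2/5 = 1
(C ⊃ B) ⊃ B = 1 ⊃ 2/5 = 2/5
(¬B ⊃ (C ∧ A)) ⊃ ((C ⊃ B) ⊃ B) = 2/5 ⊃ 2/5 = 1
B ≡ C = 2/5 ≡ 1/5 = 4/5
C ⊃ A = 1/5 ⊃ 0 = 4/5
(C ⊃ A) ∧ B = 4/5 ∧ 2/5 = 2/5
(B ≡ C) ∧ ((C ⊃ A) ∧ B) = 4/5 ∧ 2/5 = 2/5
A ∧ C = 0 ∧ 1/5 = 0
C ∧ (A ∧ C) = 1/5 ∧ 0 = 0
((B ≡ C) ∧ ((C ⊃ A) ∧ B)) ≡ (C ∧ (A ∧ C)) = 2/5 ≡ 0 = 3/5
((¬B ⊃ (C ∧ A)) ⊃ ((C ⊃ B) ⊃ B)) ⊃ (((B ≡ C) ∧ ((C ⊃ A) ∧ B)) ≡ (C ∧ (A ∧ C))) = 1 ⊃ 3/5 = 3/5

3/5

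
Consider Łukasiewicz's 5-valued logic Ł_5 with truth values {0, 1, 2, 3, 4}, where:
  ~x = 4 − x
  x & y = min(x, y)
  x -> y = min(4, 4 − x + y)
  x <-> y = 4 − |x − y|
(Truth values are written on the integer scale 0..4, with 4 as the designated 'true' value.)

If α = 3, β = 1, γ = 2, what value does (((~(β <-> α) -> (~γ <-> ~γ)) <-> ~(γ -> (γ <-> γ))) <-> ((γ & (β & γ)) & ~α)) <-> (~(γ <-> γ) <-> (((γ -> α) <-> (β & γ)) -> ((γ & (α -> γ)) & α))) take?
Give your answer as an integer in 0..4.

1

β <-> α = 1 <-> 3 = 2
~(β <-> α) = ~2 = 2
~γ = ~2 = 2
~γ = ~2 = 2
~γ <-> ~γ = 2 <-> 2 = 4
~(β <-> α) -> (~γ <-> ~γ) = 2 -> 4 = 4
γ <-> γ = 2 <-> 2 = 4
γ -> (γ <-> γ) = 2 -> 4 = 4
~(γ -> (γ <-> γ)) = ~4 = 0
(~(β <-> α) -> (~γ <-> ~γ)) <-> ~(γ -> (γ <-> γ)) = 4 <-> 0 = 0
β & γ = 1 & 2 = 1
γ & (β & γ) = 2 & 1 = 1
~α = ~3 = 1
(γ & (β & γ)) & ~α = 1 & 1 = 1
((~(β <-> α) -> (~γ <-> ~γ)) <-> ~(γ -> (γ <-> γ))) <-> ((γ & (β & γ)) & ~α) = 0 <-> 1 = 3
γ <-> γ = 2 <-> 2 = 4
~(γ <-> γ) = ~4 = 0
γ -> α = 2 -> 3 = 4
β & γ = 1 & 2 = 1
(γ -> α) <-> (β & γ) = 4 <-> 1 = 1
α -> γ = 3 -> 2 = 3
γ & (α -> γ) = 2 & 3 = 2
(γ & (α -> γ)) & α = 2 & 3 = 2
((γ -> α) <-> (β & γ)) -> ((γ & (α -> γ)) & α) = 1 -> 2 = 4
~(γ <-> γ) <-> (((γ -> α) <-> (β & γ)) -> ((γ & (α -> γ)) & α)) = 0 <-> 4 = 0
(((~(β <-> α) -> (~γ <-> ~γ)) <-> ~(γ -> (γ <-> γ))) <-> ((γ & (β & γ)) & ~α)) <-> (~(γ <-> γ) <-> (((γ -> α) <-> (β & γ)) -> ((γ & (α -> γ)) & α))) = 3 <-> 0 = 1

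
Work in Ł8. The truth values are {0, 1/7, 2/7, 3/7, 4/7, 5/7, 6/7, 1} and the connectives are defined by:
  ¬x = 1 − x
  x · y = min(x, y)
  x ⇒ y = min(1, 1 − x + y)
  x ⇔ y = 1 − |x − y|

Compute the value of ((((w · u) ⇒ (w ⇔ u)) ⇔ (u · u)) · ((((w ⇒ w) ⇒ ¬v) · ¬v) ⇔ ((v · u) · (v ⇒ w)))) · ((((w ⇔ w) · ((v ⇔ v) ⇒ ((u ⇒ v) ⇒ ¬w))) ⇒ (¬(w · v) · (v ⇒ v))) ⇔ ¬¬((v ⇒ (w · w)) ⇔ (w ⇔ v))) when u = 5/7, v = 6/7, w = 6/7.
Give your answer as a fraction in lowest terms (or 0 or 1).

3/7

w · u = 6/7 · 5/7 = 5/7
w ⇔ u = 6/7 ⇔ 5/7 = 6/7
(w · u) ⇒ (w ⇔ u) = 5/7 ⇒ 6/7 = 1
u · u = 5/7 · 5/7 = 5/7
((w · u) ⇒ (w ⇔ u)) ⇔ (u · u) = 1 ⇔ 5/7 = 5/7
w ⇒ w = 6/7 ⇒ 6/7 = 1
¬v = ¬6/7 = 1/7
(w ⇒ w) ⇒ ¬v = 1 ⇒ 1/7 = 1/7
¬v = ¬6/7 = 1/7
((w ⇒ w) ⇒ ¬v) · ¬v = 1/7 · 1/7 = 1/7
v · u = 6/7 · 5/7 = 5/7
v ⇒ w = 6/7 ⇒ 6/7 = 1
(v · u) · (v ⇒ w) = 5/7 · 1 = 5/7
(((w ⇒ w) ⇒ ¬v) · ¬v) ⇔ ((v · u) · (v ⇒ w)) = 1/7 ⇔ 5/7 = 3/7
(((w · u) ⇒ (w ⇔ u)) ⇔ (u · u)) · ((((w ⇒ w) ⇒ ¬v) · ¬v) ⇔ ((v · u) · (v ⇒ w))) = 5/7 · 3/7 = 3/7
w ⇔ w = 6/7 ⇔ 6/7 = 1
v ⇔ v = 6/7 ⇔ 6/7 = 1
u ⇒ v = 5/7 ⇒ 6/7 = 1
¬w = ¬6/7 = 1/7
(u ⇒ v) ⇒ ¬w = 1 ⇒ 1/7 = 1/7
(v ⇔ v) ⇒ ((u ⇒ v) ⇒ ¬w) = 1 ⇒ 1/7 = 1/7
(w ⇔ w) · ((v ⇔ v) ⇒ ((u ⇒ v) ⇒ ¬w)) = 1 · 1/7 = 1/7
w · v = 6/7 · 6/7 = 6/7
¬(w · v) = ¬6/7 = 1/7
v ⇒ v = 6/7 ⇒ 6/7 = 1
¬(w · v) · (v ⇒ v) = 1/7 · 1 = 1/7
((w ⇔ w) · ((v ⇔ v) ⇒ ((u ⇒ v) ⇒ ¬w))) ⇒ (¬(w · v) · (v ⇒ v)) = 1/7 ⇒ 1/7 = 1
w · w = 6/7 · 6/7 = 6/7
v ⇒ (w · w) = 6/7 ⇒ 6/7 = 1
w ⇔ v = 6/7 ⇔ 6/7 = 1
(v ⇒ (w · w)) ⇔ (w ⇔ v) = 1 ⇔ 1 = 1
¬((v ⇒ (w · w)) ⇔ (w ⇔ v)) = ¬1 = 0
¬¬((v ⇒ (w · w)) ⇔ (w ⇔ v)) = ¬0 = 1
(((w ⇔ w) · ((v ⇔ v) ⇒ ((u ⇒ v) ⇒ ¬w))) ⇒ (¬(w · v) · (v ⇒ v))) ⇔ ¬¬((v ⇒ (w · w)) ⇔ (w ⇔ v)) = 1 ⇔ 1 = 1
((((w · u) ⇒ (w ⇔ u)) ⇔ (u · u)) · ((((w ⇒ w) ⇒ ¬v) · ¬v) ⇔ ((v · u) · (v ⇒ w)))) · ((((w ⇔ w) · ((v ⇔ v) ⇒ ((u ⇒ v) ⇒ ¬w))) ⇒ (¬(w · v) · (v ⇒ v))) ⇔ ¬¬((v ⇒ (w · w)) ⇔ (w ⇔ v))) = 3/7 · 1 = 3/7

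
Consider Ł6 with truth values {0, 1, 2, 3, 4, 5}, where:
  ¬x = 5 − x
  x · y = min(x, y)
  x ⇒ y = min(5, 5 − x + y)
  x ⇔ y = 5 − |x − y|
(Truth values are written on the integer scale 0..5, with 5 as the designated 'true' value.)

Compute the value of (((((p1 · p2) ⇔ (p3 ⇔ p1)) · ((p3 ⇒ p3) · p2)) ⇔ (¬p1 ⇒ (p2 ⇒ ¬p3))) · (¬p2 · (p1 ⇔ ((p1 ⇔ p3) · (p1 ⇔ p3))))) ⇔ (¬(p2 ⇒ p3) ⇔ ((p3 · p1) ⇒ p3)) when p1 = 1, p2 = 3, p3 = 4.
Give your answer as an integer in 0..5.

p1 · p2 = 1 · 3 = 1
p3 ⇔ p1 = 4 ⇔ 1 = 2
(p1 · p2) ⇔ (p3 ⇔ p1) = 1 ⇔ 2 = 4
p3 ⇒ p3 = 4 ⇒ 4 = 5
(p3 ⇒ p3) · p2 = 5 · 3 = 3
((p1 · p2) ⇔ (p3 ⇔ p1)) · ((p3 ⇒ p3) · p2) = 4 · 3 = 3
¬p1 = ¬1 = 4
¬p3 = ¬4 = 1
p2 ⇒ ¬p3 = 3 ⇒ 1 = 3
¬p1 ⇒ (p2 ⇒ ¬p3) = 4 ⇒ 3 = 4
(((p1 · p2) ⇔ (p3 ⇔ p1)) · ((p3 ⇒ p3) · p2)) ⇔ (¬p1 ⇒ (p2 ⇒ ¬p3)) = 3 ⇔ 4 = 4
¬p2 = ¬3 = 2
p1 ⇔ p3 = 1 ⇔ 4 = 2
p1 ⇔ p3 = 1 ⇔ 4 = 2
(p1 ⇔ p3) · (p1 ⇔ p3) = 2 · 2 = 2
p1 ⇔ ((p1 ⇔ p3) · (p1 ⇔ p3)) = 1 ⇔ 2 = 4
¬p2 · (p1 ⇔ ((p1 ⇔ p3) · (p1 ⇔ p3))) = 2 · 4 = 2
((((p1 · p2) ⇔ (p3 ⇔ p1)) · ((p3 ⇒ p3) · p2)) ⇔ (¬p1 ⇒ (p2 ⇒ ¬p3))) · (¬p2 · (p1 ⇔ ((p1 ⇔ p3) · (p1 ⇔ p3)))) = 4 · 2 = 2
p2 ⇒ p3 = 3 ⇒ 4 = 5
¬(p2 ⇒ p3) = ¬5 = 0
p3 · p1 = 4 · 1 = 1
(p3 · p1) ⇒ p3 = 1 ⇒ 4 = 5
¬(p2 ⇒ p3) ⇔ ((p3 · p1) ⇒ p3) = 0 ⇔ 5 = 0
(((((p1 · p2) ⇔ (p3 ⇔ p1)) · ((p3 ⇒ p3) · p2)) ⇔ (¬p1 ⇒ (p2 ⇒ ¬p3))) · (¬p2 · (p1 ⇔ ((p1 ⇔ p3) · (p1 ⇔ p3))))) ⇔ (¬(p2 ⇒ p3) ⇔ ((p3 · p1) ⇒ p3)) = 2 ⇔ 0 = 3

3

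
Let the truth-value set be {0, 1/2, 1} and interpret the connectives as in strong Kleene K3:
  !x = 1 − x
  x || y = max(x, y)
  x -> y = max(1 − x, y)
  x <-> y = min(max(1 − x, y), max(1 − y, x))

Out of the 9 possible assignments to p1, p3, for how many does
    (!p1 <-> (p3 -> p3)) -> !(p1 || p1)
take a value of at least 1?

5

p1 = 0, p3 = 0 ↦ 1  ≥
p1 = 0, p3 = 1/2 ↦ 1  ≥
p1 = 0, p3 = 1 ↦ 1  ≥
p1 = 1/2, p3 = 0 ↦ 1/2  <
p1 = 1/2, p3 = 1/2 ↦ 1/2  <
p1 = 1/2, p3 = 1 ↦ 1/2  <
p1 = 1, p3 = 0 ↦ 1  ≥
p1 = 1, p3 = 1/2 ↦ 1/2  <
p1 = 1, p3 = 1 ↦ 1  ≥
So 5 of the 9 assignments meet the threshold.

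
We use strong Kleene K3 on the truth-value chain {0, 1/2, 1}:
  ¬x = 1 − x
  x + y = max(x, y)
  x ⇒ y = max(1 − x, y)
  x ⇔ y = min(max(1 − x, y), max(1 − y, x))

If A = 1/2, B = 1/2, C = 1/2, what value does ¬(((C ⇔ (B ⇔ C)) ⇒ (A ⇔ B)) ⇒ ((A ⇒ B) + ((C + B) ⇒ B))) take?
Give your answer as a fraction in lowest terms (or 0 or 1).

1/2

B ⇔ C = 1/2 ⇔ 1/2 = 1/2
C ⇔ (B ⇔ C) = 1/2 ⇔ 1/2 = 1/2
A ⇔ B = 1/2 ⇔ 1/2 = 1/2
(C ⇔ (B ⇔ C)) ⇒ (A ⇔ B) = 1/2 ⇒ 1/2 = 1/2
A ⇒ B = 1/2 ⇒ 1/2 = 1/2
C + B = 1/2 + 1/2 = 1/2
(C + B) ⇒ B = 1/2 ⇒ 1/2 = 1/2
(A ⇒ B) + ((C + B) ⇒ B) = 1/2 + 1/2 = 1/2
((C ⇔ (B ⇔ C)) ⇒ (A ⇔ B)) ⇒ ((A ⇒ B) + ((C + B) ⇒ B)) = 1/2 ⇒ 1/2 = 1/2
¬(((C ⇔ (B ⇔ C)) ⇒ (A ⇔ B)) ⇒ ((A ⇒ B) + ((C + B) ⇒ B))) = ¬1/2 = 1/2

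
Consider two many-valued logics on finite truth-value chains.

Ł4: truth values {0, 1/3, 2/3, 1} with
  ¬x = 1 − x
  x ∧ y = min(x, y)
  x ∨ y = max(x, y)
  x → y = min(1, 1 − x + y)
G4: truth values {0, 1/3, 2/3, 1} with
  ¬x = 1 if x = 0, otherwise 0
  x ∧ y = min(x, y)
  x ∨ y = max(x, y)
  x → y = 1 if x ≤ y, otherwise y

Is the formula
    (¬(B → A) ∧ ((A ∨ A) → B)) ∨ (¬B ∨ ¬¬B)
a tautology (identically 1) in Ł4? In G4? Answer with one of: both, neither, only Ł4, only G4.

only G4

In Ł4: at A = 0, B = 1/3 the value is 2/3 — not a tautology.
In G4: every assignment gives 1 — tautology.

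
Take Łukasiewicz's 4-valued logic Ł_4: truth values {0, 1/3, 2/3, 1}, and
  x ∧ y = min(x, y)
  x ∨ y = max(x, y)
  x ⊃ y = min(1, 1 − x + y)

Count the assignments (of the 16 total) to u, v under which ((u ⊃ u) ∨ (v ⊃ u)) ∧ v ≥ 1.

u = 0, v = 0 ↦ 0  <
u = 0, v = 1/3 ↦ 1/3  <
u = 0, v = 2/3 ↦ 2/3  <
u = 0, v = 1 ↦ 1  ≥
u = 1/3, v = 0 ↦ 0  <
u = 1/3, v = 1/3 ↦ 1/3  <
u = 1/3, v = 2/3 ↦ 2/3  <
u = 1/3, v = 1 ↦ 1  ≥
u = 2/3, v = 0 ↦ 0  <
u = 2/3, v = 1/3 ↦ 1/3  <
u = 2/3, v = 2/3 ↦ 2/3  <
u = 2/3, v = 1 ↦ 1  ≥
u = 1, v = 0 ↦ 0  <
u = 1, v = 1/3 ↦ 1/3  <
u = 1, v = 2/3 ↦ 2/3  <
u = 1, v = 1 ↦ 1  ≥
So 4 of the 16 assignments meet the threshold.

4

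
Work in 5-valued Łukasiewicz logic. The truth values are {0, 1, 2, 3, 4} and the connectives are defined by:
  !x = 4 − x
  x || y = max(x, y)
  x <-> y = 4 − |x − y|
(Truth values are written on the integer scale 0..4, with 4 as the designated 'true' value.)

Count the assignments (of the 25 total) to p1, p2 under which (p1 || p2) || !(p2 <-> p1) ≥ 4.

value 4: 9 assignments (counts)
value 3: 7 assignments
value 2: 5 assignments
value 1: 3 assignments
value 0: 1 assignment
So 9 of the 25 assignments meet the threshold.

9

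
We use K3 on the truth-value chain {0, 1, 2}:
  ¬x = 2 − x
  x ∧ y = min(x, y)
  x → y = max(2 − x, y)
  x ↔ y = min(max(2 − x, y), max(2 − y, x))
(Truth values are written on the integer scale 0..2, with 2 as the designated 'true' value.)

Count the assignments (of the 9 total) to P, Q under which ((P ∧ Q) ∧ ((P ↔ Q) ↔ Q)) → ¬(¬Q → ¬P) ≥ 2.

5

P = 0, Q = 0 ↦ 2  ≥
P = 0, Q = 1 ↦ 2  ≥
P = 0, Q = 2 ↦ 2  ≥
P = 1, Q = 0 ↦ 2  ≥
P = 1, Q = 1 ↦ 1  <
P = 1, Q = 2 ↦ 1  <
P = 2, Q = 0 ↦ 2  ≥
P = 2, Q = 1 ↦ 1  <
P = 2, Q = 2 ↦ 0  <
So 5 of the 9 assignments meet the threshold.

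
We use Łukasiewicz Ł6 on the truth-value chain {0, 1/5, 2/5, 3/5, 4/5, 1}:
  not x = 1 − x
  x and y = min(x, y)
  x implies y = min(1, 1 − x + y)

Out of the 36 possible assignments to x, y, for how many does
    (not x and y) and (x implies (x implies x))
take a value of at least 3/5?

value 1: 1 assignment (counts)
value 4/5: 3 assignments (counts)
value 3/5: 5 assignments (counts)
value 2/5: 7 assignments
value 1/5: 9 assignments
value 0: 11 assignments
So 9 of the 36 assignments meet the threshold.

9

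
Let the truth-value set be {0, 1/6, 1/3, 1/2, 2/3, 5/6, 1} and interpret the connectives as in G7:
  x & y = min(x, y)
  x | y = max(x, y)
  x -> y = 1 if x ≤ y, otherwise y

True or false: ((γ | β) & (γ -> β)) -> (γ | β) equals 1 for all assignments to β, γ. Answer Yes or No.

Yes

At β = 5/6, γ = 1/2, for instance:
γ | β = 1/2 | 5/6 = 5/6
γ -> β = 1/2 -> 5/6 = 1
(γ | β) & (γ -> β) = 5/6 & 1 = 5/6
((γ | β) & (γ -> β)) -> (γ | β) = 5/6 -> 5/6 = 1
and checking the remaining 48 assignments likewise gives ≥ 1 in every case.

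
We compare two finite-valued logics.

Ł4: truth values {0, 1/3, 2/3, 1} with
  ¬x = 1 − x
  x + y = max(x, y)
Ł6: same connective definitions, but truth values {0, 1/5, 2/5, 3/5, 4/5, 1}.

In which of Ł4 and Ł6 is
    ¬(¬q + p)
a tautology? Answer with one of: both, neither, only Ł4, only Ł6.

neither

In Ł4: at p = 0, q = 0 the value is 0 — not a tautology.
In Ł6: at p = 0, q = 0 the value is 0 — not a tautology.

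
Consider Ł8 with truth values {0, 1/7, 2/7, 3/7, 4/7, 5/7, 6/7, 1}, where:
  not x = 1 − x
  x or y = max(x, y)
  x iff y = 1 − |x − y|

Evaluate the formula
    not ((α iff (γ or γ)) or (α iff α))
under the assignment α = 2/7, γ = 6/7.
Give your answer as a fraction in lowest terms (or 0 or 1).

0

γ or γ = 6/7 or 6/7 = 6/7
α iff (γ or γ) = 2/7 iff 6/7 = 3/7
α iff α = 2/7 iff 2/7 = 1
(α iff (γ or γ)) or (α iff α) = 3/7 or 1 = 1
not ((α iff (γ or γ)) or (α iff α)) = not 1 = 0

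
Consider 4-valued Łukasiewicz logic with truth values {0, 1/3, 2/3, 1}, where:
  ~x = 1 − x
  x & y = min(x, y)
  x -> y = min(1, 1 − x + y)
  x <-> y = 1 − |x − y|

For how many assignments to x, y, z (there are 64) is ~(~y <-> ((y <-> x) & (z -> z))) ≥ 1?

8

value 1: 8 assignments (counts)
value 2/3: 12 assignments
value 1/3: 24 assignments
value 0: 20 assignments
So 8 of the 64 assignments meet the threshold.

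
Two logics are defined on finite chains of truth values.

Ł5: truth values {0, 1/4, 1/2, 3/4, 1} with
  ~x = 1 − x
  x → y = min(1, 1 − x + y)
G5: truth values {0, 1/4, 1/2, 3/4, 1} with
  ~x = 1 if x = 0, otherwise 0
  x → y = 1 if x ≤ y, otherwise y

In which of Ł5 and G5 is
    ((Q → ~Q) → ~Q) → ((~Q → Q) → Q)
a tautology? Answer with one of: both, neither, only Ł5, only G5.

In Ł5: every assignment gives 1 — tautology.
In G5: at Q = 1/4 the value is 1/4 — not a tautology.

only Ł5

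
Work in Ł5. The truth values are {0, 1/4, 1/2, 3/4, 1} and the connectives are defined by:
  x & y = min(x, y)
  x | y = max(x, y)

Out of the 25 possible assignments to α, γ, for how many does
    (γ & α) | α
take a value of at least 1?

5

value 1: 5 assignments (counts)
value 3/4: 5 assignments
value 1/2: 5 assignments
value 1/4: 5 assignments
value 0: 5 assignments
So 5 of the 25 assignments meet the threshold.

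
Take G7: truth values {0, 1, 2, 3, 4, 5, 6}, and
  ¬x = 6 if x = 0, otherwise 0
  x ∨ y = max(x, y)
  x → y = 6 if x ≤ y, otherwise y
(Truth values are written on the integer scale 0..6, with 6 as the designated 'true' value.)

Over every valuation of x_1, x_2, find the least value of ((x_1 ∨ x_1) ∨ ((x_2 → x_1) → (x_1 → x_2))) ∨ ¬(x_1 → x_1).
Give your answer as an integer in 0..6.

1

Take x_1 = 1, x_2 = 0:
x_1 ∨ x_1 = 1 ∨ 1 = 1
x_2 → x_1 = 0 → 1 = 6
x_1 → x_2 = 1 → 0 = 0
(x_2 → x_1) → (x_1 → x_2) = 6 → 0 = 0
(x_1 ∨ x_1) ∨ ((x_2 → x_1) → (x_1 → x_2)) = 1 ∨ 0 = 1
x_1 → x_1 = 1 → 1 = 6
¬(x_1 → x_1) = ¬6 = 0
((x_1 ∨ x_1) ∨ ((x_2 → x_1) → (x_1 → x_2))) ∨ ¬(x_1 → x_1) = 1 ∨ 0 = 1
No assignment yields a value below 1, so this is the minimum.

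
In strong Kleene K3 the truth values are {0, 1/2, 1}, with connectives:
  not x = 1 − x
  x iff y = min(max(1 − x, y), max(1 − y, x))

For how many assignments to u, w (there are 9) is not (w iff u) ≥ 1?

2

u = 0, w = 0 ↦ 0  <
u = 0, w = 1/2 ↦ 1/2  <
u = 0, w = 1 ↦ 1  ≥
u = 1/2, w = 0 ↦ 1/2  <
u = 1/2, w = 1/2 ↦ 1/2  <
u = 1/2, w = 1 ↦ 1/2  <
u = 1, w = 0 ↦ 1  ≥
u = 1, w = 1/2 ↦ 1/2  <
u = 1, w = 1 ↦ 0  <
So 2 of the 9 assignments meet the threshold.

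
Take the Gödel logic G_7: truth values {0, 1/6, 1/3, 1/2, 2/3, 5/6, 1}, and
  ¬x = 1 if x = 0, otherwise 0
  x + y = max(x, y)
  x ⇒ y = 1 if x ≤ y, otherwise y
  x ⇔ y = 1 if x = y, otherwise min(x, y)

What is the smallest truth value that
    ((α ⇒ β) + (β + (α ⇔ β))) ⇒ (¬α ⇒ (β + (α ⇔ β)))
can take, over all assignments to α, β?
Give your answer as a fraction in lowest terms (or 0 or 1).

Take α = 0, β = 1/6:
α ⇒ β = 0 ⇒ 1/6 = 1
α ⇔ β = 0 ⇔ 1/6 = 0
β + (α ⇔ β) = 1/6 + 0 = 1/6
(α ⇒ β) + (β + (α ⇔ β)) = 1 + 1/6 = 1
¬α = ¬0 = 1
α ⇔ β = 0 ⇔ 1/6 = 0
β + (α ⇔ β) = 1/6 + 0 = 1/6
¬α ⇒ (β + (α ⇔ β)) = 1 ⇒ 1/6 = 1/6
((α ⇒ β) + (β + (α ⇔ β))) ⇒ (¬α ⇒ (β + (α ⇔ β))) = 1 ⇒ 1/6 = 1/6
No assignment yields a value below 1/6, so this is the minimum.

1/6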